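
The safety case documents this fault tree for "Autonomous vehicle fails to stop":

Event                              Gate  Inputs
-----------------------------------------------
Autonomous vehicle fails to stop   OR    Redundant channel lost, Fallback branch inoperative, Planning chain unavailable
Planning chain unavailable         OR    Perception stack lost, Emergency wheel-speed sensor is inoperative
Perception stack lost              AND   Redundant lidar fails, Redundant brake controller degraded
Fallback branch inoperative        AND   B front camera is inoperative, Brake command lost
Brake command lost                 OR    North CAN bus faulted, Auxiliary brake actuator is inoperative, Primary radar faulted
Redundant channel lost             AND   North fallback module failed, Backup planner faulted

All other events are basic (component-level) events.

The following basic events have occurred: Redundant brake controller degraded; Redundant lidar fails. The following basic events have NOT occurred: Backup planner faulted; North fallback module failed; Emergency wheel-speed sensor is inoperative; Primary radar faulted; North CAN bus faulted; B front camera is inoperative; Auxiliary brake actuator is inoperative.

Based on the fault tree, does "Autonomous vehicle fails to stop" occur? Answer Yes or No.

Redundant channel lost [AND]: North fallback module failed=not, Backup planner faulted=not → not all inputs occur → does not occur.
Brake command lost [OR]: North CAN bus faulted=not, Auxiliary brake actuator is inoperative=not, Primary radar faulted=not → no input occurs → does not occur.
Fallback branch inoperative [AND]: B front camera is inoperative=not, Brake command lost=not → not all inputs occur → does not occur.
Perception stack lost [AND]: Redundant lidar fails=occurs, Redundant brake controller degraded=occurs → all inputs occur → occurs.
Planning chain unavailable [OR]: Perception stack lost=occurs, Emergency wheel-speed sensor is inoperative=not → at least one input occurs → occurs.
Autonomous vehicle fails to stop [OR]: Redundant channel lost=not, Fallback branch inoperative=not, Planning chain unavailable=occurs → at least one input occurs → occurs.

Yes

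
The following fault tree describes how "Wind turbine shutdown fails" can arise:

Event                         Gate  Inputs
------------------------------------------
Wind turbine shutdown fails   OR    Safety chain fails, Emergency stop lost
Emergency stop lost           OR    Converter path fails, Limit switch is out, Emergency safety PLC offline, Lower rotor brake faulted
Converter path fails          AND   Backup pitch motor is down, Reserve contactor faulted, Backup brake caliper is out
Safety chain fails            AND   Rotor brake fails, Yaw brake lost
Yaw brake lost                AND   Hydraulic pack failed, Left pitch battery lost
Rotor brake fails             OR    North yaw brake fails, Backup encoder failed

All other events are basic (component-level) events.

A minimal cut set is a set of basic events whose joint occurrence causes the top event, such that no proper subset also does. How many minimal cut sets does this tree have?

6

Rotor brake fails [OR]: union of children's cut sets → 2 cut set(s).
Yaw brake lost [AND]: one cut set from each child combined → 1 × 1 = 1 cut set(s).
Safety chain fails [AND]: one cut set from each child combined → 2 × 1 = 2 cut set(s).
Converter path fails [AND]: one cut set from each child combined → 1 × 1 × 1 = 1 cut set(s).
Emergency stop lost [OR]: union of children's cut sets → 4 cut set(s).
Wind turbine shutdown fails [OR]: union of children's cut sets → 6 cut set(s).
Minimal cut sets: {Hydraulic pack failed, Left pitch battery lost, North yaw brake fails}; {Backup encoder failed, Hydraulic pack failed, Left pitch battery lost}; {Backup brake caliper is out, Backup pitch motor is down, Reserve contactor faulted}; {Limit switch is out}; {Emergency safety PLC offline}; {Lower rotor brake faulted}.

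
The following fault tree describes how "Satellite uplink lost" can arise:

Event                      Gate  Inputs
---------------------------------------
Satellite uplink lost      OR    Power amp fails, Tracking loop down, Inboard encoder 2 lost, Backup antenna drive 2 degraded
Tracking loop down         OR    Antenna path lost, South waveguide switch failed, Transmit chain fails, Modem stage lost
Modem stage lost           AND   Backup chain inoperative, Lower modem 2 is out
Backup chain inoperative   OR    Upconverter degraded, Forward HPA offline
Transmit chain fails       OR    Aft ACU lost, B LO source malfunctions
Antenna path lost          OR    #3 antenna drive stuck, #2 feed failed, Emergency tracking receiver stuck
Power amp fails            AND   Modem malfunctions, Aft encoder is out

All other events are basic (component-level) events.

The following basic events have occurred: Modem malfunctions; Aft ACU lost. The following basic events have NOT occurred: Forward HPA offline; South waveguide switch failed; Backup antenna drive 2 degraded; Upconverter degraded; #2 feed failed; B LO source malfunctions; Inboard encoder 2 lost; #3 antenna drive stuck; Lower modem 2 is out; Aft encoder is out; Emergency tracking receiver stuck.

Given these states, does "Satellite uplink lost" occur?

Yes

Power amp fails [AND]: Modem malfunctions=occurs, Aft encoder is out=not → not all inputs occur → does not occur.
Antenna path lost [OR]: #3 antenna drive stuck=not, #2 feed failed=not, Emergency tracking receiver stuck=not → no input occurs → does not occur.
Transmit chain fails [OR]: Aft ACU lost=occurs, B LO source malfunctions=not → at least one input occurs → occurs.
Backup chain inoperative [OR]: Upconverter degraded=not, Forward HPA offline=not → no input occurs → does not occur.
Modem stage lost [AND]: Backup chain inoperative=not, Lower modem 2 is out=not → not all inputs occur → does not occur.
Tracking loop down [OR]: Antenna path lost=not, South waveguide switch failed=not, Transmit chain fails=occurs, Modem stage lost=not → at least one input occurs → occurs.
Satellite uplink lost [OR]: Power amp fails=not, Tracking loop down=occurs, Inboard encoder 2 lost=not, Backup antenna drive 2 degraded=not → at least one input occurs → occurs.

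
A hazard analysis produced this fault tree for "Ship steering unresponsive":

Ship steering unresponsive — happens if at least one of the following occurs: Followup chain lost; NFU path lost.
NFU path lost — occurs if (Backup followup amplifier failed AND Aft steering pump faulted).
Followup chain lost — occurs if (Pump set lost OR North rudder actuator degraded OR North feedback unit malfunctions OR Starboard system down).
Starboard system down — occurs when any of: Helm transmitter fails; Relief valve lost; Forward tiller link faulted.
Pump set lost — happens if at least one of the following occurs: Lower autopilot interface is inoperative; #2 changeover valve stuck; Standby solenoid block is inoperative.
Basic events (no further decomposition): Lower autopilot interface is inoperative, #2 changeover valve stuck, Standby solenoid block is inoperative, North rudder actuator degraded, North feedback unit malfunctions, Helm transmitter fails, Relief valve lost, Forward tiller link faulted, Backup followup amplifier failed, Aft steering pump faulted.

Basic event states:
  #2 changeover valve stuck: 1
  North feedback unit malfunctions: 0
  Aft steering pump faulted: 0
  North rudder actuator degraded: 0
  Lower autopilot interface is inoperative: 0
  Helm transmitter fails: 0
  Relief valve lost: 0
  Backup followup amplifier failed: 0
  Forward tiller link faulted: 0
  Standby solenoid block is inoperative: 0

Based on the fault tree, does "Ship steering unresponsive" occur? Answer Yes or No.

Yes

Pump set lost [OR]: Lower autopilot interface is inoperative=not, #2 changeover valve stuck=occurs, Standby solenoid block is inoperative=not → at least one input occurs → occurs.
Starboard system down [OR]: Helm transmitter fails=not, Relief valve lost=not, Forward tiller link faulted=not → no input occurs → does not occur.
Followup chain lost [OR]: Pump set lost=occurs, North rudder actuator degraded=not, North feedback unit malfunctions=not, Starboard system down=not → at least one input occurs → occurs.
NFU path lost [AND]: Backup followup amplifier failed=not, Aft steering pump faulted=not → not all inputs occur → does not occur.
Ship steering unresponsive [OR]: Followup chain lost=occurs, NFU path lost=not → at least one input occurs → occurs.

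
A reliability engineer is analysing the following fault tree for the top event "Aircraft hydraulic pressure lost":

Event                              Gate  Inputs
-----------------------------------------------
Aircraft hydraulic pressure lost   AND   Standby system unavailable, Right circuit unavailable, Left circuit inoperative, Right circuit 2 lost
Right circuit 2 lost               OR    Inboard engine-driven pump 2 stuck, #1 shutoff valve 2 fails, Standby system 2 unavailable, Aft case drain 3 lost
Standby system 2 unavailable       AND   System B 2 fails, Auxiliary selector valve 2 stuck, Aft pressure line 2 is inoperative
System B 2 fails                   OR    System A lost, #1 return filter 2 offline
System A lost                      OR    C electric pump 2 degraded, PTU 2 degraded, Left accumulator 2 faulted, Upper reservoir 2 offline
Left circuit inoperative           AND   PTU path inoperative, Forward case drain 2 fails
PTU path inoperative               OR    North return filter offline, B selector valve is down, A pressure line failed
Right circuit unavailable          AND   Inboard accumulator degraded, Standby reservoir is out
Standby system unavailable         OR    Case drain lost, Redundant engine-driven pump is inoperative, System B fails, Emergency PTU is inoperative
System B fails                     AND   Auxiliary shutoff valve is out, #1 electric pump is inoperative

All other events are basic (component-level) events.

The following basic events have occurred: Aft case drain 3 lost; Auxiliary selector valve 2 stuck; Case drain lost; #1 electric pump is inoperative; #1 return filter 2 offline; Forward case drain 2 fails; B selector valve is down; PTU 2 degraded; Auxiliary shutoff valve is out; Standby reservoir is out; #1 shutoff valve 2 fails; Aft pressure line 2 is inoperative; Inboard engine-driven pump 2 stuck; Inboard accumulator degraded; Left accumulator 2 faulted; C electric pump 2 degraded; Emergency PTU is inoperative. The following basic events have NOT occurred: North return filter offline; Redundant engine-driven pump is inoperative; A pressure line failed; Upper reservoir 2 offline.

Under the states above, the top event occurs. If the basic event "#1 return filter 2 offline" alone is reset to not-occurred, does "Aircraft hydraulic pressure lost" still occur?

Yes

Counterfactual: set "#1 return filter 2 offline" to not occurred.
System B fails [AND]: Auxiliary shutoff valve is out=occurs, #1 electric pump is inoperative=occurs → all inputs occur → occurs.
Standby system unavailable [OR]: Case drain lost=occurs, Redundant engine-driven pump is inoperative=not, System B fails=occurs, Emergency PTU is inoperative=occurs → at least one input occurs → occurs.
Right circuit unavailable [AND]: Inboard accumulator degraded=occurs, Standby reservoir is out=occurs → all inputs occur → occurs.
PTU path inoperative [OR]: North return filter offline=not, B selector valve is down=occurs, A pressure line failed=not → at least one input occurs → occurs.
Left circuit inoperative [AND]: PTU path inoperative=occurs, Forward case drain 2 fails=occurs → all inputs occur → occurs.
System A lost [OR]: C electric pump 2 degraded=occurs, PTU 2 degraded=occurs, Left accumulator 2 faulted=occurs, Upper reservoir 2 offline=not → at least one input occurs → occurs.
System B 2 fails [OR]: System A lost=occurs, #1 return filter 2 offline=not → at least one input occurs → occurs.
Standby system 2 unavailable [AND]: System B 2 fails=occurs, Auxiliary selector valve 2 stuck=occurs, Aft pressure line 2 is inoperative=occurs → all inputs occur → occurs.
Right circuit 2 lost [OR]: Inboard engine-driven pump 2 stuck=occurs, #1 shutoff valve 2 fails=occurs, Standby system 2 unavailable=occurs, Aft case drain 3 lost=occurs → at least one input occurs → occurs.
Aircraft hydraulic pressure lost [AND]: Standby system unavailable=occurs, Right circuit unavailable=occurs, Left circuit inoperative=occurs, Right circuit 2 lost=occurs → all inputs occur → occurs.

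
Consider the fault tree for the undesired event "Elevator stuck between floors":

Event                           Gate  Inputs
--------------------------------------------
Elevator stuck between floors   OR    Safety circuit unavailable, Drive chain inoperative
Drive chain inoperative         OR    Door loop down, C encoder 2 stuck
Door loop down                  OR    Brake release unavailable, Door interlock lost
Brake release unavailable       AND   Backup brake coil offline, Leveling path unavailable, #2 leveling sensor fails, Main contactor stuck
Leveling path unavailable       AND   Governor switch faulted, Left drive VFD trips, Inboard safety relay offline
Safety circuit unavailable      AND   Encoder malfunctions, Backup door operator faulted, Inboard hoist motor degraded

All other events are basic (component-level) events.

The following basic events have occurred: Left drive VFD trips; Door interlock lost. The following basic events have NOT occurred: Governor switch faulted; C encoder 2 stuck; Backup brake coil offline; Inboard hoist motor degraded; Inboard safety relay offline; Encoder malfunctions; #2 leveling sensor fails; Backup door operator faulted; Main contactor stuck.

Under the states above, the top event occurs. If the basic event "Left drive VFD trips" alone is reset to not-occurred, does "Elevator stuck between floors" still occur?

Counterfactual: set "Left drive VFD trips" to not occurred.
Safety circuit unavailable [AND]: Encoder malfunctions=not, Backup door operator faulted=not, Inboard hoist motor degraded=not → not all inputs occur → does not occur.
Leveling path unavailable [AND]: Governor switch faulted=not, Left drive VFD trips=not, Inboard safety relay offline=not → not all inputs occur → does not occur.
Brake release unavailable [AND]: Backup brake coil offline=not, Leveling path unavailable=not, #2 leveling sensor fails=not, Main contactor stuck=not → not all inputs occur → does not occur.
Door loop down [OR]: Brake release unavailable=not, Door interlock lost=occurs → at least one input occurs → occurs.
Drive chain inoperative [OR]: Door loop down=occurs, C encoder 2 stuck=not → at least one input occurs → occurs.
Elevator stuck between floors [OR]: Safety circuit unavailable=not, Drive chain inoperative=occurs → at least one input occurs → occurs.

Yes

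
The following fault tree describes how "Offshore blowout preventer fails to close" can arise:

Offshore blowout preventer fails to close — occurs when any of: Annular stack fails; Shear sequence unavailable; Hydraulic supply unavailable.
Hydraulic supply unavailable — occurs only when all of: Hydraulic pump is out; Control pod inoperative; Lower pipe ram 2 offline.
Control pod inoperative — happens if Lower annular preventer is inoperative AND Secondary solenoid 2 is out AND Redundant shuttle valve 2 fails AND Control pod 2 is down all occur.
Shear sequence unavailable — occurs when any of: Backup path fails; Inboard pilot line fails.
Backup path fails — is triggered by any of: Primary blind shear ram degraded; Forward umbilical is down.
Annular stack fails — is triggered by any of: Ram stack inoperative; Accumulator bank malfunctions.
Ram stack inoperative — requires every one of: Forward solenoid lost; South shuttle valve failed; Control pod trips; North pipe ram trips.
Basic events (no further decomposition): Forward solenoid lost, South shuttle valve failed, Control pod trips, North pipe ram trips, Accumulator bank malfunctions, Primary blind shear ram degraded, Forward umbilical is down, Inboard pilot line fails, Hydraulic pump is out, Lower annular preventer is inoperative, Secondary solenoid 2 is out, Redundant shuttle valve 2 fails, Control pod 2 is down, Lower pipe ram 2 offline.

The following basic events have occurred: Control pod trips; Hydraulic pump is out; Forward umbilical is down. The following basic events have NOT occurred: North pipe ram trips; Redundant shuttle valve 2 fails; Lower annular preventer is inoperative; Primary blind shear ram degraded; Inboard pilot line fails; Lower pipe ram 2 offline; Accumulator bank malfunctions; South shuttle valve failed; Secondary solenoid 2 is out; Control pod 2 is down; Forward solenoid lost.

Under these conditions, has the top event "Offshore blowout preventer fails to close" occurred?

Yes

Ram stack inoperative [AND]: Forward solenoid lost=not, South shuttle valve failed=not, Control pod trips=occurs, North pipe ram trips=not → not all inputs occur → does not occur.
Annular stack fails [OR]: Ram stack inoperative=not, Accumulator bank malfunctions=not → no input occurs → does not occur.
Backup path fails [OR]: Primary blind shear ram degraded=not, Forward umbilical is down=occurs → at least one input occurs → occurs.
Shear sequence unavailable [OR]: Backup path fails=occurs, Inboard pilot line fails=not → at least one input occurs → occurs.
Control pod inoperative [AND]: Lower annular preventer is inoperative=not, Secondary solenoid 2 is out=not, Redundant shuttle valve 2 fails=not, Control pod 2 is down=not → not all inputs occur → does not occur.
Hydraulic supply unavailable [AND]: Hydraulic pump is out=occurs, Control pod inoperative=not, Lower pipe ram 2 offline=not → not all inputs occur → does not occur.
Offshore blowout preventer fails to close [OR]: Annular stack fails=not, Shear sequence unavailable=occurs, Hydraulic supply unavailable=not → at least one input occurs → occurs.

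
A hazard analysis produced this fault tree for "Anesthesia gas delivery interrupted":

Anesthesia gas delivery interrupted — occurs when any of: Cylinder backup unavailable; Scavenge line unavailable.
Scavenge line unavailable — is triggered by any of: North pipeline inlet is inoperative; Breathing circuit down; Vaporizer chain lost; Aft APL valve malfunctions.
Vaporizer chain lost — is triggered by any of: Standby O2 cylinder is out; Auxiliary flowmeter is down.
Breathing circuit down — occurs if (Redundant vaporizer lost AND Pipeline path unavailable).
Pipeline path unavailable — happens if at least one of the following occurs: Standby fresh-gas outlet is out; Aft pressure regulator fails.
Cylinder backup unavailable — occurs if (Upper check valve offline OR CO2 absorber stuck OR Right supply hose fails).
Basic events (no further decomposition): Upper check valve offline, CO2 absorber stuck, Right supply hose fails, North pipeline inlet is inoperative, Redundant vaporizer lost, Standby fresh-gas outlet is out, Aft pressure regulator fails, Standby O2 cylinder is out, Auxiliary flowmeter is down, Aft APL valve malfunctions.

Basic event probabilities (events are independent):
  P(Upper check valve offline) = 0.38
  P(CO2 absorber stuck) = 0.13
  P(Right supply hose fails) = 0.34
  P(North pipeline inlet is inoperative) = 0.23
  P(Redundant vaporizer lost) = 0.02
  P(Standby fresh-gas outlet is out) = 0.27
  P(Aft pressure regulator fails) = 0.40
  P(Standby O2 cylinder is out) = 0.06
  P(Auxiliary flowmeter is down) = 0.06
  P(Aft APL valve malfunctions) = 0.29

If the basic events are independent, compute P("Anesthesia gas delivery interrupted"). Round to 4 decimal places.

0.8300

P(Cylinder backup unavailable) [OR] = 1 − (1−0.38) × (1−0.13) × (1−0.34) = 0.643996
P(Pipeline path unavailable) [OR] = 1 − (1−0.27) × (1−0.40) = 0.562000
P(Breathing circuit down) [AND] = 0.02 × 0.562000 = 0.011240
P(Vaporizer chain lost) [OR] = 1 − (1−0.06) × (1−0.06) = 0.116400
P(Scavenge line unavailable) [OR] = 1 − (1−0.23) × (1−0.011240) × (1−0.116400) × (1−0.29) = 0.522366
P(Anesthesia gas delivery interrupted) [OR] = 1 − (1−0.643996) × (1−0.522366) = 0.829960
Rounded to 4 decimal places: P(Anesthesia gas delivery interrupted) ≈ 0.8300.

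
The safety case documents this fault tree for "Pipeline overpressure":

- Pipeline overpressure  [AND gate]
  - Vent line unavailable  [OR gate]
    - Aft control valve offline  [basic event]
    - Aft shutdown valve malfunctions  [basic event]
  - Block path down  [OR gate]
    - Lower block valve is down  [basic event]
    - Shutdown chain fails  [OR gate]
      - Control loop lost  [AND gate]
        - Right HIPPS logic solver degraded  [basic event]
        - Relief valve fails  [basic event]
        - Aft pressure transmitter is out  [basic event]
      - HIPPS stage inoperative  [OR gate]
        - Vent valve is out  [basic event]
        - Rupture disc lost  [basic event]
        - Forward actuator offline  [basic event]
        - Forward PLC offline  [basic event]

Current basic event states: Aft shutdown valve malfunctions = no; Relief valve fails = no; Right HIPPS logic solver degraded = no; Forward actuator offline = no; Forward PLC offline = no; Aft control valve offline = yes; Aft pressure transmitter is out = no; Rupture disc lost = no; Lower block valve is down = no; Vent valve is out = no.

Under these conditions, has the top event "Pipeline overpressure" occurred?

Vent line unavailable [OR]: Aft control valve offline=occurs, Aft shutdown valve malfunctions=not → at least one input occurs → occurs.
Control loop lost [AND]: Right HIPPS logic solver degraded=not, Relief valve fails=not, Aft pressure transmitter is out=not → not all inputs occur → does not occur.
HIPPS stage inoperative [OR]: Vent valve is out=not, Rupture disc lost=not, Forward actuator offline=not, Forward PLC offline=not → no input occurs → does not occur.
Shutdown chain fails [OR]: Control loop lost=not, HIPPS stage inoperative=not → no input occurs → does not occur.
Block path down [OR]: Lower block valve is down=not, Shutdown chain fails=not → no input occurs → does not occur.
Pipeline overpressure [AND]: Vent line unavailable=occurs, Block path down=not → not all inputs occur → does not occur.

No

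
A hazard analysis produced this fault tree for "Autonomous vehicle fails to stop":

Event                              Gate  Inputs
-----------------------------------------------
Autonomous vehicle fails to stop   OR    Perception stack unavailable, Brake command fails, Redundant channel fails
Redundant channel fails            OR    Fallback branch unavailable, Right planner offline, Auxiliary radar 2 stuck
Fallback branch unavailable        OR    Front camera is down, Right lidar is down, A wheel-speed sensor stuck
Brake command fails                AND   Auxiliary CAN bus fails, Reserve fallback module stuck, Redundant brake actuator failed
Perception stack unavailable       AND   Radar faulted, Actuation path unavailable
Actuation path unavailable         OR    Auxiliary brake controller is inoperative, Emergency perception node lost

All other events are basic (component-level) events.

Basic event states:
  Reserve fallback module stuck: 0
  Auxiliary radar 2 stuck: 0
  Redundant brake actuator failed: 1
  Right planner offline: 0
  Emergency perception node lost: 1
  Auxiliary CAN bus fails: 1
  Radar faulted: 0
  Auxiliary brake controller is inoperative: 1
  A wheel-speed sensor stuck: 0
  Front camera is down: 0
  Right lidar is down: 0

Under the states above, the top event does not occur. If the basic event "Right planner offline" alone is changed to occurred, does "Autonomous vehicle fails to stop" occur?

Yes

Counterfactual: set "Right planner offline" to occurred.
Actuation path unavailable [OR]: Auxiliary brake controller is inoperative=occurs, Emergency perception node lost=occurs → at least one input occurs → occurs.
Perception stack unavailable [AND]: Radar faulted=not, Actuation path unavailable=occurs → not all inputs occur → does not occur.
Brake command fails [AND]: Auxiliary CAN bus fails=occurs, Reserve fallback module stuck=not, Redundant brake actuator failed=occurs → not all inputs occur → does not occur.
Fallback branch unavailable [OR]: Front camera is down=not, Right lidar is down=not, A wheel-speed sensor stuck=not → no input occurs → does not occur.
Redundant channel fails [OR]: Fallback branch unavailable=not, Right planner offline=occurs, Auxiliary radar 2 stuck=not → at least one input occurs → occurs.
Autonomous vehicle fails to stop [OR]: Perception stack unavailable=not, Brake command fails=not, Redundant channel fails=occurs → at least one input occurs → occurs.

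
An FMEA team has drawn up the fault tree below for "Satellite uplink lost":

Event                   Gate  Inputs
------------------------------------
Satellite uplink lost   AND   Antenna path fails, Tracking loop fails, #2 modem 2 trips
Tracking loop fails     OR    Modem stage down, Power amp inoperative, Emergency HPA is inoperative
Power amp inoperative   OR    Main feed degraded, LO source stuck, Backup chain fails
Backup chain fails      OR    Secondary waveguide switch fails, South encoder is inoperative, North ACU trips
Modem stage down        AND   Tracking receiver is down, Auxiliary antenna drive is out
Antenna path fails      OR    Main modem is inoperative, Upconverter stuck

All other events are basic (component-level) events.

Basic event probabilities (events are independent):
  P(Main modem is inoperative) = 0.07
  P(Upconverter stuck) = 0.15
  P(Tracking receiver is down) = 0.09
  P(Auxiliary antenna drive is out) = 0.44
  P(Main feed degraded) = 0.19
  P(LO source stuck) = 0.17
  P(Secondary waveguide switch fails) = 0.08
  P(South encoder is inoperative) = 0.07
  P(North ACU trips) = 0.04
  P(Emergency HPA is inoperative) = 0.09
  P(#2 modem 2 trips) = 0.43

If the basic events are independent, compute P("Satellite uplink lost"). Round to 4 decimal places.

P(Antenna path fails) [OR] = 1 − (1−0.07) × (1−0.15) = 0.209500
P(Modem stage down) [AND] = 0.09 × 0.44 = 0.039600
P(Backup chain fails) [OR] = 1 − (1−0.08) × (1−0.07) × (1−0.04) = 0.178624
P(Power amp inoperative) [OR] = 1 − (1−0.19) × (1−0.17) × (1−0.178624) = 0.447789
P(Tracking loop fails) [OR] = 1 − (1−0.039600) × (1−0.447789) × (1−0.09) = 0.517387
P(Satellite uplink lost) [AND] = 0.209500 × 0.517387 × 0.43 = 0.046609
Rounded to 4 decimal places: P(Satellite uplink lost) ≈ 0.0466.

0.0466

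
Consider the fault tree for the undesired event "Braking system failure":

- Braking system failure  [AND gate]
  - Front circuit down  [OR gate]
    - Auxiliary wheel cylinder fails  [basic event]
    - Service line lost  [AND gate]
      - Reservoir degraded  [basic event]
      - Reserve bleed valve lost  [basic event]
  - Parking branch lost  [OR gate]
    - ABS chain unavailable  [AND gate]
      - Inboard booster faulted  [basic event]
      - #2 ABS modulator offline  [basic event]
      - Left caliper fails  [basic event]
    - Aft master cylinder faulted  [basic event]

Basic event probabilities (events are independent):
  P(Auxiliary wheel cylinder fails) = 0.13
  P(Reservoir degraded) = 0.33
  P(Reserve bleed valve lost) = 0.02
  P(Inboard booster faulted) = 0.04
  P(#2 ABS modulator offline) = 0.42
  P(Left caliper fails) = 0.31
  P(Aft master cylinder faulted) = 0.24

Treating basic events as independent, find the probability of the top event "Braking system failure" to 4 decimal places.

0.0331

P(Service line lost) [AND] = 0.33 × 0.02 = 0.006600
P(Front circuit down) [OR] = 1 − (1−0.13) × (1−0.006600) = 0.135742
P(ABS chain unavailable) [AND] = 0.04 × 0.42 × 0.31 = 0.005208
P(Parking branch lost) [OR] = 1 − (1−0.005208) × (1−0.24) = 0.243958
P(Braking system failure) [AND] = 0.135742 × 0.243958 = 0.033115
Rounded to 4 decimal places: P(Braking system failure) ≈ 0.0331.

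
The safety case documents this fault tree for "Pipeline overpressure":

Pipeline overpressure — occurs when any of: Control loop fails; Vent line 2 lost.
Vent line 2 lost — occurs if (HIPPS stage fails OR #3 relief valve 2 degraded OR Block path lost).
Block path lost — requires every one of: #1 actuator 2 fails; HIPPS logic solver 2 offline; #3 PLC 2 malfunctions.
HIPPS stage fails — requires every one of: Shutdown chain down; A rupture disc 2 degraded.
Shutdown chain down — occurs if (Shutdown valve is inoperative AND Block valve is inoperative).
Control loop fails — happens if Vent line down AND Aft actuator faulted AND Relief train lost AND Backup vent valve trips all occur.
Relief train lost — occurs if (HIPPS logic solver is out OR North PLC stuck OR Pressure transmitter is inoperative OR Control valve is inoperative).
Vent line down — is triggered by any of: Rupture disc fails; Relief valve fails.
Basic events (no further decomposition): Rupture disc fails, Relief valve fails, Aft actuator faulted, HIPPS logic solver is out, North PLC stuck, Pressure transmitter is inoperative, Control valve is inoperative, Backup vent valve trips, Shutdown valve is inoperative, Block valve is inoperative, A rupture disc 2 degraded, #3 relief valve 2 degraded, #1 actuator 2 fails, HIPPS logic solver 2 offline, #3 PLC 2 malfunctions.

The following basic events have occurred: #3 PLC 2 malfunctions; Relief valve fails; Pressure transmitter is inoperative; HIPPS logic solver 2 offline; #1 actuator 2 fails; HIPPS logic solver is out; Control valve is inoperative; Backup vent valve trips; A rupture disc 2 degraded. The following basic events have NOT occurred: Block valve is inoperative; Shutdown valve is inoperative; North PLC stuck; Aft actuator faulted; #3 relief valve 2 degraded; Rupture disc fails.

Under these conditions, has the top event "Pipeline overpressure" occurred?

Vent line down [OR]: Rupture disc fails=not, Relief valve fails=occurs → at least one input occurs → occurs.
Relief train lost [OR]: HIPPS logic solver is out=occurs, North PLC stuck=not, Pressure transmitter is inoperative=occurs, Control valve is inoperative=occurs → at least one input occurs → occurs.
Control loop fails [AND]: Vent line down=occurs, Aft actuator faulted=not, Relief train lost=occurs, Backup vent valve trips=occurs → not all inputs occur → does not occur.
Shutdown chain down [AND]: Shutdown valve is inoperative=not, Block valve is inoperative=not → not all inputs occur → does not occur.
HIPPS stage fails [AND]: Shutdown chain down=not, A rupture disc 2 degraded=occurs → not all inputs occur → does not occur.
Block path lost [AND]: #1 actuator 2 fails=occurs, HIPPS logic solver 2 offline=occurs, #3 PLC 2 malfunctions=occurs → all inputs occur → occurs.
Vent line 2 lost [OR]: HIPPS stage fails=not, #3 relief valve 2 degraded=not, Block path lost=occurs → at least one input occurs → occurs.
Pipeline overpressure [OR]: Control loop fails=not, Vent line 2 lost=occurs → at least one input occurs → occurs.

Yes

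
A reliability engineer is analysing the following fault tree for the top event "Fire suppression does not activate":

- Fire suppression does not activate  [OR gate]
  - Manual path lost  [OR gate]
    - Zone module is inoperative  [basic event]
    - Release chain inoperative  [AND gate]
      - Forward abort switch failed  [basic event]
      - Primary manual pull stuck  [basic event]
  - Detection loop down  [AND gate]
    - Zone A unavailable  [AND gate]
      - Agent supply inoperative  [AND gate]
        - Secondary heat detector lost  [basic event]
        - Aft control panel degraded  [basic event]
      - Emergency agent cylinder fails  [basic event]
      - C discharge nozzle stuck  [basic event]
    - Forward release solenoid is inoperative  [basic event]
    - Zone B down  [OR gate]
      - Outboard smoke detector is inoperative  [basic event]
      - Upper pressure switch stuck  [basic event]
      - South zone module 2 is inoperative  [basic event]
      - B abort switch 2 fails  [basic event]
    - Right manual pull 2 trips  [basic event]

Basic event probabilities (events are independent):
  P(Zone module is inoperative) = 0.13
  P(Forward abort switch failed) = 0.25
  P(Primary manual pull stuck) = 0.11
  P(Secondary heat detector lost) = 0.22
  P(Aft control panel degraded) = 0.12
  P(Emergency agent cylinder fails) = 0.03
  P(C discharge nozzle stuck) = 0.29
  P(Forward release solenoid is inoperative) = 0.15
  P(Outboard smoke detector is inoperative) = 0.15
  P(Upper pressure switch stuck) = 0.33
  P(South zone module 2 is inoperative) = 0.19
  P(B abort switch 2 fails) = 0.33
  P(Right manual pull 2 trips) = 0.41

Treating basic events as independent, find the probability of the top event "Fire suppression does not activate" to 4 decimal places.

P(Release chain inoperative) [AND] = 0.25 × 0.11 = 0.027500
P(Manual path lost) [OR] = 1 − (1−0.13) × (1−0.027500) = 0.153925
P(Agent supply inoperative) [AND] = 0.22 × 0.12 = 0.026400
P(Zone A unavailable) [AND] = 0.026400 × 0.03 × 0.29 = 0.000230
P(Zone B down) [OR] = 1 − (1−0.15) × (1−0.33) × (1−0.19) × (1−0.33) = 0.690932
P(Detection loop down) [AND] = 0.000230 × 0.15 × 0.690932 × 0.41 = 0.000010
P(Fire suppression does not activate) [OR] = 1 − (1−0.153925) × (1−0.000010) = 0.153933
Rounded to 4 decimal places: P(Fire suppression does not activate) ≈ 0.1539.

0.1539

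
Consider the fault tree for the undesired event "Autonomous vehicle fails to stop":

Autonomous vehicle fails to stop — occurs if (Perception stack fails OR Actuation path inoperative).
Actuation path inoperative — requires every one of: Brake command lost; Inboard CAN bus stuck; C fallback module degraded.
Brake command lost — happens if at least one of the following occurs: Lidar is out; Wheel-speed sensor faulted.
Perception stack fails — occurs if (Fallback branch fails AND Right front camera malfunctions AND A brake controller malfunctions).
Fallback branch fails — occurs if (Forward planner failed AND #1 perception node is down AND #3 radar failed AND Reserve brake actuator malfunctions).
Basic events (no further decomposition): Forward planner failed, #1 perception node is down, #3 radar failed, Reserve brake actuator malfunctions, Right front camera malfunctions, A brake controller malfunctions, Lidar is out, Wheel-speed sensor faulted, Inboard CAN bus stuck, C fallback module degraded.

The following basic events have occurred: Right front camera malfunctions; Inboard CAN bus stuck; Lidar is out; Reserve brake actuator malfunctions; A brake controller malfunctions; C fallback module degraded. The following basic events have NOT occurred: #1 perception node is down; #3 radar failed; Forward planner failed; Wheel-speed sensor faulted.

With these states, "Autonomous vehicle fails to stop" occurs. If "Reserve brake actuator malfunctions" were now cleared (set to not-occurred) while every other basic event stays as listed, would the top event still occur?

Counterfactual: set "Reserve brake actuator malfunctions" to not occurred.
Fallback branch fails [AND]: Forward planner failed=not, #1 perception node is down=not, #3 radar failed=not, Reserve brake actuator malfunctions=not → not all inputs occur → does not occur.
Perception stack fails [AND]: Fallback branch fails=not, Right front camera malfunctions=occurs, A brake controller malfunctions=occurs → not all inputs occur → does not occur.
Brake command lost [OR]: Lidar is out=occurs, Wheel-speed sensor faulted=not → at least one input occurs → occurs.
Actuation path inoperative [AND]: Brake command lost=occurs, Inboard CAN bus stuck=occurs, C fallback module degraded=occurs → all inputs occur → occurs.
Autonomous vehicle fails to stop [OR]: Perception stack fails=not, Actuation path inoperative=occurs → at least one input occurs → occurs.

Yes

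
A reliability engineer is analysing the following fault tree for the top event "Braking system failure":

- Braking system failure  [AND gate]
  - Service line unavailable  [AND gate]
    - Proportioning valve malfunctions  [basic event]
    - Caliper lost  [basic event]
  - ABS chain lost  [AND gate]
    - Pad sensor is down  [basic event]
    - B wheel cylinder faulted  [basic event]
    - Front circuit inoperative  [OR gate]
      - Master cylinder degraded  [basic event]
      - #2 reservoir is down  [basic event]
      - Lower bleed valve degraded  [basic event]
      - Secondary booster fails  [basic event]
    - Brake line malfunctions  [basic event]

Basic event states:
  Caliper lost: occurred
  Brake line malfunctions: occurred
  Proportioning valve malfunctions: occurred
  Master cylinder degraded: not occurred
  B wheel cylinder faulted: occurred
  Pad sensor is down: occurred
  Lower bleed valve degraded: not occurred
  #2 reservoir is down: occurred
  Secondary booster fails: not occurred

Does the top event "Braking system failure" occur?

Service line unavailable [AND]: Proportioning valve malfunctions=occurs, Caliper lost=occurs → all inputs occur → occurs.
Front circuit inoperative [OR]: Master cylinder degraded=not, #2 reservoir is down=occurs, Lower bleed valve degraded=not, Secondary booster fails=not → at least one input occurs → occurs.
ABS chain lost [AND]: Pad sensor is down=occurs, B wheel cylinder faulted=occurs, Front circuit inoperative=occurs, Brake line malfunctions=occurs → all inputs occur → occurs.
Braking system failure [AND]: Service line unavailable=occurs, ABS chain lost=occurs → all inputs occur → occurs.

Yes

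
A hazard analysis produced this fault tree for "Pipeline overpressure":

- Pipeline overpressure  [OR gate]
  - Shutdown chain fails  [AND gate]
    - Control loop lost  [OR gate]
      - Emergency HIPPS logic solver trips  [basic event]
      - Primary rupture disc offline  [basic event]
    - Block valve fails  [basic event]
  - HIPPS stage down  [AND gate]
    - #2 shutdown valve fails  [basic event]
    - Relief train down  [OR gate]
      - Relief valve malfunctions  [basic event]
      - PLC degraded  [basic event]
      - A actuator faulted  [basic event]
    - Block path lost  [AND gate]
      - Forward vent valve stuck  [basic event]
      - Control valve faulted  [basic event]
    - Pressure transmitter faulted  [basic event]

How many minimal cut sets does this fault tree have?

Control loop lost [OR]: union of children's cut sets → 2 cut set(s).
Shutdown chain fails [AND]: one cut set from each child combined → 2 × 1 = 2 cut set(s).
Relief train down [OR]: union of children's cut sets → 3 cut set(s).
Block path lost [AND]: one cut set from each child combined → 1 × 1 = 1 cut set(s).
HIPPS stage down [AND]: one cut set from each child combined → 1 × 3 × 1 × 1 = 3 cut set(s).
Pipeline overpressure [OR]: union of children's cut sets → 5 cut set(s).
Minimal cut sets: {Block valve fails, Emergency HIPPS logic solver trips}; {Block valve fails, Primary rupture disc offline}; {#2 shutdown valve fails, Control valve faulted, Forward vent valve stuck, Pressure transmitter faulted, Relief valve malfunctions}; {#2 shutdown valve fails, Control valve faulted, Forward vent valve stuck, PLC degraded, Pressure transmitter faulted}; {#2 shutdown valve fails, A actuator faulted, Control valve faulted, Forward vent valve stuck, Pressure transmitter faulted}.

5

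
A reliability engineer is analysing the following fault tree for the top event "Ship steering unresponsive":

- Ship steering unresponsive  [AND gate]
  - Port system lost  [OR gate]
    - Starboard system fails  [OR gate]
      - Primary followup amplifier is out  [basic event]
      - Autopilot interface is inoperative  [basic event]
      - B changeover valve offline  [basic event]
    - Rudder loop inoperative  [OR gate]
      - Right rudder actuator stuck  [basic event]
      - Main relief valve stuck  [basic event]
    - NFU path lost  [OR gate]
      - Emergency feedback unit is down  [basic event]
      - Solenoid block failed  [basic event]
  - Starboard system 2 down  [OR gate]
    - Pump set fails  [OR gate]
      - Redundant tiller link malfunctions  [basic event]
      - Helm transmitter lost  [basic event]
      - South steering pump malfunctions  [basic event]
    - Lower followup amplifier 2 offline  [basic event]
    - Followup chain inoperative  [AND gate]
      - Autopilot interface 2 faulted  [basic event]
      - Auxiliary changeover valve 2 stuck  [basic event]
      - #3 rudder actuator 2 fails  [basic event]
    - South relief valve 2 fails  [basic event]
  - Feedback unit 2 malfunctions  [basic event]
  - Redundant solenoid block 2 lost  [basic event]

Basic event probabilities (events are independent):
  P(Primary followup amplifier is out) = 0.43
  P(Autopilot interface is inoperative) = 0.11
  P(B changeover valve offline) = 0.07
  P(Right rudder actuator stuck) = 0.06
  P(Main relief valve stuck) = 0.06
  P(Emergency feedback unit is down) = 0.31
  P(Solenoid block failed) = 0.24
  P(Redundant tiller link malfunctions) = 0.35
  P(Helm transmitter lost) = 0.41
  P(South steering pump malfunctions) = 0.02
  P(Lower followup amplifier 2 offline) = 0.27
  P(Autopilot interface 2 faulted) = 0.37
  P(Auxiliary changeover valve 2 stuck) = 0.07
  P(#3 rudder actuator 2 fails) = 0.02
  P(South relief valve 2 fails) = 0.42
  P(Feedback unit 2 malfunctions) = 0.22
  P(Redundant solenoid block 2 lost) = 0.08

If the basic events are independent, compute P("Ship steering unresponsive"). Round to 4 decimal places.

0.0116

P(Starboard system fails) [OR] = 1 − (1−0.43) × (1−0.11) × (1−0.07) = 0.528211
P(Rudder loop inoperative) [OR] = 1 − (1−0.06) × (1−0.06) = 0.116400
P(NFU path lost) [OR] = 1 − (1−0.31) × (1−0.24) = 0.475600
P(Port system lost) [OR] = 1 − (1−0.528211) × (1−0.116400) × (1−0.475600) = 0.781392
P(Pump set fails) [OR] = 1 − (1−0.35) × (1−0.41) × (1−0.02) = 0.624170
P(Followup chain inoperative) [AND] = 0.37 × 0.07 × 0.02 = 0.000518
P(Starboard system 2 down) [OR] = 1 − (1−0.624170) × (1−0.27) × (1−0.000518) × (1−0.42) = 0.840956
P(Ship steering unresponsive) [AND] = 0.781392 × 0.840956 × 0.22 × 0.08 = 0.011565
Rounded to 4 decimal places: P(Ship steering unresponsive) ≈ 0.0116.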